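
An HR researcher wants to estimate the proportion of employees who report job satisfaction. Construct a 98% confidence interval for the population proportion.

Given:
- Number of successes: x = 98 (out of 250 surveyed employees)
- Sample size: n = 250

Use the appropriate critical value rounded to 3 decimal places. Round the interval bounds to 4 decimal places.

Sample proportion: p̂ = 98/250 = 0.392000

Check conditions for normal approximation:
  np̂ = 98 ≥ 10 ✓
  n(1-p̂) = 152 ≥ 10 ✓

The sample is large enough, so use a z-interval (normal approximation) for the proportion.

For 98% confidence, z* = 2.326 (from standard normal table)

Standard error: SE = √(p̂(1-p̂)/n) = √(0.392000×0.608000/250) = 0.03087627

Margin of error: E = z* × SE = 2.326 × 0.03087627 = 0.071818

Z-interval: p̂ ± E = 0.392000 ± 0.071818 = (0.320182, 0.463818)

Rounded to 4 decimal places:

(0.3202, 0.4638)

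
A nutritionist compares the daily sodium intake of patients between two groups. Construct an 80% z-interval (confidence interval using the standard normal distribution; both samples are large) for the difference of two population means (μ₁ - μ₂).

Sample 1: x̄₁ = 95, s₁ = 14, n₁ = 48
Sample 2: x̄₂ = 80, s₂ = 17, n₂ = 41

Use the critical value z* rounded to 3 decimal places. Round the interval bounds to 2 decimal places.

Both samples are large (n₁ = 48 ≥ 30, n₂ = 41 ≥ 30), so a z-interval for the difference of means applies.

Point estimate: x̄₁ - x̄₂ = 95 - 80 = 15

Standard error: SE = √(s₁²/n₁ + s₂²/n₂)
= √(14²/48 + 17²/41)
= √(4.083333 + 7.048780)
= 3.336482

For 80% confidence, z* = 1.282 (from standard normal table)
Margin of error: E = z* × SE = 1.282 × 3.336482 = 4.2774

Z-interval: (x̄₁ - x̄₂) ± E = 15 ± 4.2774 = (10.7226, 19.2774)

Rounded to 2 decimal places:

(10.72, 19.28)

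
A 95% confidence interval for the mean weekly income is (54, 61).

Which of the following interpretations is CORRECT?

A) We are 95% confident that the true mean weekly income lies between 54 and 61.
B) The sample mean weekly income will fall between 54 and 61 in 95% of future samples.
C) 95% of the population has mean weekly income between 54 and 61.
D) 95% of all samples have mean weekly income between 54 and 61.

A confidence interval represents our confidence in the procedure, not a probability statement about the parameter.

Key concept: If we repeated this sampling process many times and computed a 95% CI each time, about 95% of those intervals would contain the true population parameter.

For this specific interval (54, 61):
- Midpoint (point estimate): 57.5
- Margin of error: 3.5

The correct interpretation is the one stating confidence that the true parameter lies in the interval — option A.

A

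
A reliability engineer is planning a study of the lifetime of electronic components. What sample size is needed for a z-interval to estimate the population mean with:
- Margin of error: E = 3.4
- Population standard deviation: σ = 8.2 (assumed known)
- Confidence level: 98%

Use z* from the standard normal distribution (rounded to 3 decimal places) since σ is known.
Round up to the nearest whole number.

Using z* since population σ is known (z-interval formula).

For 98% confidence, z* = 2.326 (from standard normal table)

Sample size formula for z-interval: n = (z*σ/E)²

n = (2.326 × 8.2 / 3.4)²
  = (5.609765)²
  = 31.4695

Round up to the nearest whole number: n = 32

32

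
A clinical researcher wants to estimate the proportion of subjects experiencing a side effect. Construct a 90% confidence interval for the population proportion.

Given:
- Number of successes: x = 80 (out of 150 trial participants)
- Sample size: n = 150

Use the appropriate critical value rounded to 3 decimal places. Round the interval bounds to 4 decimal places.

Sample proportion: p̂ = 80/150 = 0.533333

Check conditions for normal approximation:
  np̂ = 80 ≥ 10 ✓
  n(1-p̂) = 70 ≥ 10 ✓

The sample is large enough, so use a z-interval (normal approximation) for the proportion.

For 90% confidence, z* = 1.645 (from standard normal table)

Standard error: SE = √(p̂(1-p̂)/n) = √(0.533333×0.466667/150) = 0.04073401

Margin of error: E = z* × SE = 1.645 × 0.04073401 = 0.067007

Z-interval: p̂ ± E = 0.533333 ± 0.067007 = (0.466326, 0.600341)

Rounded to 4 decimal places:

(0.4663, 0.6003)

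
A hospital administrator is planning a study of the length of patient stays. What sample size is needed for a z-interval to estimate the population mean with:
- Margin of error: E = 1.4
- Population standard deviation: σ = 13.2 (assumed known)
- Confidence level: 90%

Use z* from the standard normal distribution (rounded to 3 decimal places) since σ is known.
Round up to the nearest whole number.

Using z* since population σ is known (z-interval formula).

For 90% confidence, z* = 1.645 (from standard normal table)

Sample size formula for z-interval: n = (z*σ/E)²

n = (1.645 × 13.2 / 1.4)²
  = (15.510000)²
  = 240.5601

Round up to the nearest whole number: n = 241

241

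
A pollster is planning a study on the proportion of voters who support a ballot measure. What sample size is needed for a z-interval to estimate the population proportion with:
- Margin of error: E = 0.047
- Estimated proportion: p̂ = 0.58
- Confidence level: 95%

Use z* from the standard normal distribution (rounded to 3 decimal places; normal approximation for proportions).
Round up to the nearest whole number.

Using z* for proportion z-interval (normal approximation).

For 95% confidence, z* = 1.96 (from standard normal table)

Sample size formula for proportion z-interval: n = z*²p̂(1-p̂)/E²

n = 1.96² × 0.58 × 0.42 / 0.047²
  = 3.8416 × 0.2436 / 0.002209
  = 423.6368

Round up to the nearest whole number: n = 424

424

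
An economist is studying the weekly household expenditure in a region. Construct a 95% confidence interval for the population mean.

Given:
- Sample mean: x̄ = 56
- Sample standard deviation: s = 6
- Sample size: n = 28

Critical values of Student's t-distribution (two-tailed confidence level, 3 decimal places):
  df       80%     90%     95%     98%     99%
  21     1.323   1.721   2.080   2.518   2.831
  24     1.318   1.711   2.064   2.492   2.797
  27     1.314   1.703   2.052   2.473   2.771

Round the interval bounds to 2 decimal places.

The population standard deviation σ is unknown (only the sample standard deviation s is given), so use a t-interval with df = n - 1 = 28 - 1 = 27.

For 95% confidence with df = 27, t* = 2.052 (from t-table)

Standard error: SE = s/√n = 6/√28 = 1.133893

Margin of error: E = t* × SE = 2.052 × 1.133893 = 2.3267

T-interval: x̄ ± E = 56 ± 2.3267 = (53.6733, 58.3267)

Rounded to 2 decimal places:

(53.67, 58.33)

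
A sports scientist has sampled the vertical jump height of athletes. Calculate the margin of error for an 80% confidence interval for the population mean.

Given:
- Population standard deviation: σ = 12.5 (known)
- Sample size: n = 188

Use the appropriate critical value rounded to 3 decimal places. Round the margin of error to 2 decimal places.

The population standard deviation σ is known, so use the z-interval margin of error formula.

For 80% confidence, z* = 1.282 (from standard normal table)

Margin of error formula for z-interval: E = z* × σ/√n

E = 1.282 × 12.5/√188
  = 1.282 × 0.911656
  = 1.1687

Rounded to 2 decimal places:

1.17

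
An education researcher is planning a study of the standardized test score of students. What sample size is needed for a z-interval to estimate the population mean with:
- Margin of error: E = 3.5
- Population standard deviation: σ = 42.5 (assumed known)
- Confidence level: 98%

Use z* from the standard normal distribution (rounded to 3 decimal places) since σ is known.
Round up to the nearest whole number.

Using z* since population σ is known (z-interval formula).

For 98% confidence, z* = 2.326 (from standard normal table)

Sample size formula for z-interval: n = (z*σ/E)²

n = (2.326 × 42.5 / 3.5)²
  = (28.244286)²
  = 797.7397

Round up to the nearest whole number: n = 798

798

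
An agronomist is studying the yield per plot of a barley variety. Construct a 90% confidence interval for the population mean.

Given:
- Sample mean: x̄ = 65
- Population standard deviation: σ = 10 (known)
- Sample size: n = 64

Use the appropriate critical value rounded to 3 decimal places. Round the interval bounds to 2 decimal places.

The population standard deviation σ is known, so use a z-interval (standard normal critical value).

For 90% confidence, z* = 1.645 (from standard normal table)

Standard error: SE = σ/√n = 10/√64 = 1.250000

Margin of error: E = z* × SE = 1.645 × 1.250000 = 2.0562

Z-interval: x̄ ± E = 65 ± 2.0562 = (62.9438, 67.0563)

Rounded to 2 decimal places:

(62.94, 67.06)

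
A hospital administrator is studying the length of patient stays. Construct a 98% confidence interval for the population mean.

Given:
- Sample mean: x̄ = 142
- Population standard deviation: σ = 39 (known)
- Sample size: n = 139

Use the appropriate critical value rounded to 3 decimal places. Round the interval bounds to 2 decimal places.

The population standard deviation σ is known, so use a z-interval (standard normal critical value).

For 98% confidence, z* = 2.326 (from standard normal table)

Standard error: SE = σ/√n = 39/√139 = 3.307937

Margin of error: E = z* × SE = 2.326 × 3.307937 = 7.6943

Z-interval: x̄ ± E = 142 ± 7.6943 = (134.3057, 149.6943)

Rounded to 2 decimal places:

(134.31, 149.69)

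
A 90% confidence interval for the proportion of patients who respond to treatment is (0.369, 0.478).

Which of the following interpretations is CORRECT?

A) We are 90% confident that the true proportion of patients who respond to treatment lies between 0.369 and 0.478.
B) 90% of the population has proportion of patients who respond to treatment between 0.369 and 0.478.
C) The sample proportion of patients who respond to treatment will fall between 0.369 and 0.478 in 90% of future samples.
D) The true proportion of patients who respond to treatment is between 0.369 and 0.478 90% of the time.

A confidence interval represents our confidence in the procedure, not a probability statement about the parameter.

Key concept: If we repeated this sampling process many times and computed a 90% CI each time, about 90% of those intervals would contain the true population parameter.

For this specific interval (0.369, 0.478):
- Midpoint (point estimate): 0.4235
- Margin of error: 0.0545

The correct interpretation is the one stating confidence that the true parameter lies in the interval — option A.

A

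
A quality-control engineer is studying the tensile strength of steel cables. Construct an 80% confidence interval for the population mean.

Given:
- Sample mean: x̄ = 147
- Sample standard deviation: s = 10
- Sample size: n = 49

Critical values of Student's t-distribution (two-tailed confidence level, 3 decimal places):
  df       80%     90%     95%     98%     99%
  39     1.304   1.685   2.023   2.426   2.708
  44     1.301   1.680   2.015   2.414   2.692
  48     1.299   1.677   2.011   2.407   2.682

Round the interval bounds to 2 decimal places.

The population standard deviation σ is unknown (only the sample standard deviation s is given), so use a t-interval with df = n - 1 = 49 - 1 = 48.

For 80% confidence with df = 48, t* = 1.299 (from t-table)

Standard error: SE = s/√n = 10/√49 = 1.428571

Margin of error: E = t* × SE = 1.299 × 1.428571 = 1.8557

T-interval: x̄ ± E = 147 ± 1.8557 = (145.1443, 148.8557)

Rounded to 2 decimal places:

(145.14, 148.86)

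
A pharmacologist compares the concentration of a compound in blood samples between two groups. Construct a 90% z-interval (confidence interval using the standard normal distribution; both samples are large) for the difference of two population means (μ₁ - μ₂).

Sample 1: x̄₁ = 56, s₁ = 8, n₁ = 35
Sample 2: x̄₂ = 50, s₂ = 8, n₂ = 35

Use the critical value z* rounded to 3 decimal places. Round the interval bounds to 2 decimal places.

Both samples are large (n₁ = 35 ≥ 30, n₂ = 35 ≥ 30), so a z-interval for the difference of means applies.

Point estimate: x̄₁ - x̄₂ = 56 - 50 = 6

Standard error: SE = √(s₁²/n₁ + s₂²/n₂)
= √(8²/35 + 8²/35)
= √(1.828571 + 1.828571)
= 1.912366

For 90% confidence, z* = 1.645 (from standard normal table)
Margin of error: E = z* × SE = 1.645 × 1.912366 = 3.1458

Z-interval: (x̄₁ - x̄₂) ± E = 6 ± 3.1458 = (2.8542, 9.1458)

Rounded to 2 decimal places:

(2.85, 9.15)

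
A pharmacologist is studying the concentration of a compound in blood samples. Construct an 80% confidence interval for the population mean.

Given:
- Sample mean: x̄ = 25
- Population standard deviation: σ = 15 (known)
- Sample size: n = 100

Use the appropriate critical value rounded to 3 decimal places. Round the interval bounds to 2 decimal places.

The population standard deviation σ is known, so use a z-interval (standard normal critical value).

For 80% confidence, z* = 1.282 (from standard normal table)

Standard error: SE = σ/√n = 15/√100 = 1.500000

Margin of error: E = z* × SE = 1.282 × 1.500000 = 1.9230

Z-interval: x̄ ± E = 25 ± 1.9230 = (23.0770, 26.9230)

Rounded to 2 decimal places:

(23.08, 26.92)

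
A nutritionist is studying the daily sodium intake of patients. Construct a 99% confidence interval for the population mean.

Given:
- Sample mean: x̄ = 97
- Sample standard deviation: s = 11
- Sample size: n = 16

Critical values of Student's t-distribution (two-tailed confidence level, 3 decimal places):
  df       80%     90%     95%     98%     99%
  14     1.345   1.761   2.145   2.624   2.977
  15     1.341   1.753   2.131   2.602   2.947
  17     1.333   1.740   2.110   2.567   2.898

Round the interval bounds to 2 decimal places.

The population standard deviation σ is unknown (only the sample standard deviation s is given), so use a t-interval with df = n - 1 = 16 - 1 = 15.

For 99% confidence with df = 15, t* = 2.947 (from t-table)

Standard error: SE = s/√n = 11/√16 = 2.750000

Margin of error: E = t* × SE = 2.947 × 2.750000 = 8.1043

T-interval: x̄ ± E = 97 ± 8.1043 = (88.8957, 105.1043)

Rounded to 2 decimal places:

(88.90, 105.10)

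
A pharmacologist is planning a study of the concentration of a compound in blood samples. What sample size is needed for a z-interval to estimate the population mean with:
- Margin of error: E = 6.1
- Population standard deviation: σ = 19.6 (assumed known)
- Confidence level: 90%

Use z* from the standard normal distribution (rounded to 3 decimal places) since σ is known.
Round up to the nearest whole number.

Using z* since population σ is known (z-interval formula).

For 90% confidence, z* = 1.645 (from standard normal table)

Sample size formula for z-interval: n = (z*σ/E)²

n = (1.645 × 19.6 / 6.1)²
  = (5.285574)²
  = 27.9373

Round up to the nearest whole number: n = 28

28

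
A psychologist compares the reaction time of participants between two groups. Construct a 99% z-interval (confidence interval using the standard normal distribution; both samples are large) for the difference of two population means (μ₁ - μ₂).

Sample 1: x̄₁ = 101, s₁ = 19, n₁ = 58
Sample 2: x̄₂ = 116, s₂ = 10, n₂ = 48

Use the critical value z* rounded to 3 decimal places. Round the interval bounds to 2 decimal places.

Both samples are large (n₁ = 58 ≥ 30, n₂ = 48 ≥ 30), so a z-interval for the difference of means applies.

Point estimate: x̄₁ - x̄₂ = 101 - 116 = -15

Standard error: SE = √(s₁²/n₁ + s₂²/n₂)
= √(19²/58 + 10²/48)
= √(6.224138 + 2.083333)
= 2.882268

For 99% confidence, z* = 2.576 (from standard normal table)
Margin of error: E = z* × SE = 2.576 × 2.882268 = 7.4247

Z-interval: (x̄₁ - x̄₂) ± E = -15 ± 7.4247 = (-22.4247, -7.5753)

Rounded to 2 decimal places:

(-22.42, -7.58)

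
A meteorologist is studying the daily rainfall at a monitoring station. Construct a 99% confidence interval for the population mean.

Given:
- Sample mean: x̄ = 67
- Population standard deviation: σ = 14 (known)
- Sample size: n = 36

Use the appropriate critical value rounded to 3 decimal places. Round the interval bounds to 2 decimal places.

The population standard deviation σ is known, so use a z-interval (standard normal critical value).

For 99% confidence, z* = 2.576 (from standard normal table)

Standard error: SE = σ/√n = 14/√36 = 2.333333

Margin of error: E = z* × SE = 2.576 × 2.333333 = 6.0107

Z-interval: x̄ ± E = 67 ± 6.0107 = (60.9893, 73.0107)

Rounded to 2 decimal places:

(60.99, 73.01)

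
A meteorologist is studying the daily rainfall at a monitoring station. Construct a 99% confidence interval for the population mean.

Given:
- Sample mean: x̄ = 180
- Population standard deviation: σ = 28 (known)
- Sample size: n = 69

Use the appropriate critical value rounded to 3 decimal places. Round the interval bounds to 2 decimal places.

The population standard deviation σ is known, so use a z-interval (standard normal critical value).

For 99% confidence, z* = 2.576 (from standard normal table)

Standard error: SE = σ/√n = 28/√69 = 3.370804

Margin of error: E = z* × SE = 2.576 × 3.370804 = 8.6832

Z-interval: x̄ ± E = 180 ± 8.6832 = (171.3168, 188.6832)

Rounded to 2 decimal places:

(171.32, 188.68)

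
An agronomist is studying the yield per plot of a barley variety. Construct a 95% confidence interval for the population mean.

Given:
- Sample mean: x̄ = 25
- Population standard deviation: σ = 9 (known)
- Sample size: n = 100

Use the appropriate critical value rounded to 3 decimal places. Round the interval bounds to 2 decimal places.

The population standard deviation σ is known, so use a z-interval (standard normal critical value).

For 95% confidence, z* = 1.96 (from standard normal table)

Standard error: SE = σ/√n = 9/√100 = 0.900000

Margin of error: E = z* × SE = 1.96 × 0.900000 = 1.7640

Z-interval: x̄ ± E = 25 ± 1.7640 = (23.2360, 26.7640)

Rounded to 2 decimal places:

(23.24, 26.76)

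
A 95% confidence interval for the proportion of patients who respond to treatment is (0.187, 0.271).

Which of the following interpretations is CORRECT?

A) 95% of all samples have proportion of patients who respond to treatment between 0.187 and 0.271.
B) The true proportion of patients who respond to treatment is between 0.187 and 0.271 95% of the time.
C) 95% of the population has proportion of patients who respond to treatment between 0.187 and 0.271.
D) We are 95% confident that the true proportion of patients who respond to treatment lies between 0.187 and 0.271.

A confidence interval represents our confidence in the procedure, not a probability statement about the parameter.

Key concept: If we repeated this sampling process many times and computed a 95% CI each time, about 95% of those intervals would contain the true population parameter.

For this specific interval (0.187, 0.271):
- Midpoint (point estimate): 0.229
- Margin of error: 0.042

The correct interpretation is the one stating confidence that the true parameter lies in the interval — option D.

D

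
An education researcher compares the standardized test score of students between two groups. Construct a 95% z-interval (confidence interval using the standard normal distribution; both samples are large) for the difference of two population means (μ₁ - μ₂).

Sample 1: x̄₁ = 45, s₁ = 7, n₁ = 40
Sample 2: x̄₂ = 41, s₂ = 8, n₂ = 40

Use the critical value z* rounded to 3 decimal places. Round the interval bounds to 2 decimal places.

Both samples are large (n₁ = 40 ≥ 30, n₂ = 40 ≥ 30), so a z-interval for the difference of means applies.

Point estimate: x̄₁ - x̄₂ = 45 - 41 = 4

Standard error: SE = √(s₁²/n₁ + s₂²/n₂)
= √(7²/40 + 8²/40)
= √(1.225000 + 1.600000)
= 1.680774

For 95% confidence, z* = 1.96 (from standard normal table)
Margin of error: E = z* × SE = 1.96 × 1.680774 = 3.2943

Z-interval: (x̄₁ - x̄₂) ± E = 4 ± 3.2943 = (0.7057, 7.2943)

Rounded to 2 decimal places:

(0.71, 7.29)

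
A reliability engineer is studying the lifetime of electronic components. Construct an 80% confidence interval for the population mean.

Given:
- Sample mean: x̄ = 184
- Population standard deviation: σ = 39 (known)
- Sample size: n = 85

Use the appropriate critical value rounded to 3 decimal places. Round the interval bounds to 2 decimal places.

The population standard deviation σ is known, so use a z-interval (standard normal critical value).

For 80% confidence, z* = 1.282 (from standard normal table)

Standard error: SE = σ/√n = 39/√85 = 4.230144

Margin of error: E = z* × SE = 1.282 × 4.230144 = 5.4230

Z-interval: x̄ ± E = 184 ± 5.4230 = (178.5770, 189.4230)

Rounded to 2 decimal places:

(178.58, 189.42)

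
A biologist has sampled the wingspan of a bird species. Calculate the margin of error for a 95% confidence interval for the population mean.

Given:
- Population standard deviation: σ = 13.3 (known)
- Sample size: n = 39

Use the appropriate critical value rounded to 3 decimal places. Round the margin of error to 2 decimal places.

The population standard deviation σ is known, so use the z-interval margin of error formula.

For 95% confidence, z* = 1.96 (from standard normal table)

Margin of error formula for z-interval: E = z* × σ/√n

E = 1.96 × 13.3/√39
  = 1.96 × 2.129704
  = 4.1742

Rounded to 2 decimal places:

4.17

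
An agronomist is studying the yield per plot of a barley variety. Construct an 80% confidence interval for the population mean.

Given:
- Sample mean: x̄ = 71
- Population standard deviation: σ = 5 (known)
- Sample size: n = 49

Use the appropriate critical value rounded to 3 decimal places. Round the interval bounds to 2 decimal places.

The population standard deviation σ is known, so use a z-interval (standard normal critical value).

For 80% confidence, z* = 1.282 (from standard normal table)

Standard error: SE = σ/√n = 5/√49 = 0.714286

Margin of error: E = z* × SE = 1.282 × 0.714286 = 0.9157

Z-interval: x̄ ± E = 71 ± 0.9157 = (70.0843, 71.9157)

Rounded to 2 decimal places:

(70.08, 71.92)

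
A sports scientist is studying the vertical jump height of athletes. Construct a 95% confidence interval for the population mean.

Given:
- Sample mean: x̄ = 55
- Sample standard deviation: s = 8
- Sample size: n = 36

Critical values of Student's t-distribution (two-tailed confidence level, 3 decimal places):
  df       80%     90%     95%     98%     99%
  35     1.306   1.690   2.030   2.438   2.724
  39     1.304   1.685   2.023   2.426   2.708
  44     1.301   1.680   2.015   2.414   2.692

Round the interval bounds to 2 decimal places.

The population standard deviation σ is unknown (only the sample standard deviation s is given), so use a t-interval with df = n - 1 = 36 - 1 = 35.

For 95% confidence with df = 35, t* = 2.030 (from t-table)

Standard error: SE = s/√n = 8/√36 = 1.333333

Margin of error: E = t* × SE = 2.030 × 1.333333 = 2.7067

T-interval: x̄ ± E = 55 ± 2.7067 = (52.2933, 57.7067)

Rounded to 2 decimal places:

(52.29, 57.71)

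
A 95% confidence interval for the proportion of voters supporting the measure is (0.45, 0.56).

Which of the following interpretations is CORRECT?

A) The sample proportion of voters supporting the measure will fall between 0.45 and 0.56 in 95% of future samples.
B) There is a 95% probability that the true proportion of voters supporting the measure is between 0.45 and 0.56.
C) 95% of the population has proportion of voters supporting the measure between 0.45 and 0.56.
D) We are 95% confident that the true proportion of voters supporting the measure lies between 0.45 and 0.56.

A confidence interval represents our confidence in the procedure, not a probability statement about the parameter.

Key concept: If we repeated this sampling process many times and computed a 95% CI each time, about 95% of those intervals would contain the true population parameter.

For this specific interval (0.45, 0.56):
- Midpoint (point estimate): 0.505
- Margin of error: 0.055

The correct interpretation is the one stating confidence that the true parameter lies in the interval — option D.

D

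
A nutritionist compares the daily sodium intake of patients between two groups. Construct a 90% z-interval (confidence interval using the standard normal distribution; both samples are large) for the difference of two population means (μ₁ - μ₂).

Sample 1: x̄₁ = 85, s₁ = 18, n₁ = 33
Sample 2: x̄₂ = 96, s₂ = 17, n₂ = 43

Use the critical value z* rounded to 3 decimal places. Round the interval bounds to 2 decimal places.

Both samples are large (n₁ = 33 ≥ 30, n₂ = 43 ≥ 30), so a z-interval for the difference of means applies.

Point estimate: x̄₁ - x̄₂ = 85 - 96 = -11

Standard error: SE = √(s₁²/n₁ + s₂²/n₂)
= √(18²/33 + 17²/43)
= √(9.818182 + 6.720930)
= 4.066831

For 90% confidence, z* = 1.645 (from standard normal table)
Margin of error: E = z* × SE = 1.645 × 4.066831 = 6.6899

Z-interval: (x̄₁ - x̄₂) ± E = -11 ± 6.6899 = (-17.6899, -4.3101)

Rounded to 2 decimal places:

(-17.69, -4.31)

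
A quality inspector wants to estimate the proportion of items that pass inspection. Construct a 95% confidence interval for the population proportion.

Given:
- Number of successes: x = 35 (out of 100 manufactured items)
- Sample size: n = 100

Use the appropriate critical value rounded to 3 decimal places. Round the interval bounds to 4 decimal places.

Sample proportion: p̂ = 35/100 = 0.350000

Check conditions for normal approximation:
  np̂ = 35 ≥ 10 ✓
  n(1-p̂) = 65 ≥ 10 ✓

The sample is large enough, so use a z-interval (normal approximation) for the proportion.

For 95% confidence, z* = 1.96 (from standard normal table)

Standard error: SE = √(p̂(1-p̂)/n) = √(0.350000×0.650000/100) = 0.04769696

Margin of error: E = z* × SE = 1.96 × 0.04769696 = 0.093486

Z-interval: p̂ ± E = 0.350000 ± 0.093486 = (0.256514, 0.443486)

Rounded to 4 decimal places:

(0.2565, 0.4435)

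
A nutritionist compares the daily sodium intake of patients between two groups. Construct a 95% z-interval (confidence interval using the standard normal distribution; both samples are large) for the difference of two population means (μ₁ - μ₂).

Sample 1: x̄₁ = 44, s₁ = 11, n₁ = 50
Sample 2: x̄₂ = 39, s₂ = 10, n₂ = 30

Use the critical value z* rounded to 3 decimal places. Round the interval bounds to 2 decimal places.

Both samples are large (n₁ = 50 ≥ 30, n₂ = 30 ≥ 30), so a z-interval for the difference of means applies.

Point estimate: x̄₁ - x̄₂ = 44 - 39 = 5

Standard error: SE = √(s₁²/n₁ + s₂²/n₂)
= √(11²/50 + 10²/30)
= √(2.420000 + 3.333333)
= 2.398611

For 95% confidence, z* = 1.96 (from standard normal table)
Margin of error: E = z* × SE = 1.96 × 2.398611 = 4.7013

Z-interval: (x̄₁ - x̄₂) ± E = 5 ± 4.7013 = (0.2987, 9.7013)

Rounded to 2 decimal places:

(0.30, 9.70)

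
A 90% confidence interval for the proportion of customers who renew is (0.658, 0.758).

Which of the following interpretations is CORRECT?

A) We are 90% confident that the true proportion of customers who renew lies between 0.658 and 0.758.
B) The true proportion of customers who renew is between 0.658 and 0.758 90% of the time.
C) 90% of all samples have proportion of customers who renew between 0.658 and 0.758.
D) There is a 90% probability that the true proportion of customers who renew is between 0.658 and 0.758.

A confidence interval represents our confidence in the procedure, not a probability statement about the parameter.

Key concept: If we repeated this sampling process many times and computed a 90% CI each time, about 90% of those intervals would contain the true population parameter.

For this specific interval (0.658, 0.758):
- Midpoint (point estimate): 0.708
- Margin of error: 0.05

The correct interpretation is the one stating confidence that the true parameter lies in the interval — option A.

A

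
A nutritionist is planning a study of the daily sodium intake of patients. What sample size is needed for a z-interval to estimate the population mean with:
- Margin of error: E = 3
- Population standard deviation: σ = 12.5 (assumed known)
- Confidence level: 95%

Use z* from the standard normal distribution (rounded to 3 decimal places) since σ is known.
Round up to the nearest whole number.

Using z* since population σ is known (z-interval formula).

For 95% confidence, z* = 1.96 (from standard normal table)

Sample size formula for z-interval: n = (z*σ/E)²

n = (1.96 × 12.5 / 3)²
  = (8.166667)²
  = 66.6944

Round up to the nearest whole number: n = 67

67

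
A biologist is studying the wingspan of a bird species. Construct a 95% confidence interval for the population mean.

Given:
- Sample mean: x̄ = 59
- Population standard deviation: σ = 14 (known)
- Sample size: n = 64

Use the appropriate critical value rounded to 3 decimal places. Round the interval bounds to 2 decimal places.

The population standard deviation σ is known, so use a z-interval (standard normal critical value).

For 95% confidence, z* = 1.96 (from standard normal table)

Standard error: SE = σ/√n = 14/√64 = 1.750000

Margin of error: E = z* × SE = 1.96 × 1.750000 = 3.4300

Z-interval: x̄ ± E = 59 ± 3.4300 = (55.5700, 62.4300)

Rounded to 2 decimal places:

(55.57, 62.43)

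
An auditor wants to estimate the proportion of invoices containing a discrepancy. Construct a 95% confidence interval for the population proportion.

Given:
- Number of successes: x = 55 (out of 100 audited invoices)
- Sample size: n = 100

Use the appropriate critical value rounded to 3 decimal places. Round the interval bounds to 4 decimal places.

Sample proportion: p̂ = 55/100 = 0.550000

Check conditions for normal approximation:
  np̂ = 55 ≥ 10 ✓
  n(1-p̂) = 45 ≥ 10 ✓

The sample is large enough, so use a z-interval (normal approximation) for the proportion.

For 95% confidence, z* = 1.96 (from standard normal table)

Standard error: SE = √(p̂(1-p̂)/n) = √(0.550000×0.450000/100) = 0.04974937

Margin of error: E = z* × SE = 1.96 × 0.04974937 = 0.097509

Z-interval: p̂ ± E = 0.550000 ± 0.097509 = (0.452491, 0.647509)

Rounded to 4 decimal places:

(0.4525, 0.6475)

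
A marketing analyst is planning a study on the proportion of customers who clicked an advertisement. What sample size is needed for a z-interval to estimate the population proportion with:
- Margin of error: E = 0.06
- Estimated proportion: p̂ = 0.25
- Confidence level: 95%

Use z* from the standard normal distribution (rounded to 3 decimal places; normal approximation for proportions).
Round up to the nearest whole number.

Using z* for proportion z-interval (normal approximation).

For 95% confidence, z* = 1.96 (from standard normal table)

Sample size formula for proportion z-interval: n = z*²p̂(1-p̂)/E²

n = 1.96² × 0.25 × 0.75 / 0.06²
  = 3.8416 × 0.1875 / 0.0036
  = 200.0833

Round up to the nearest whole number: n = 201

201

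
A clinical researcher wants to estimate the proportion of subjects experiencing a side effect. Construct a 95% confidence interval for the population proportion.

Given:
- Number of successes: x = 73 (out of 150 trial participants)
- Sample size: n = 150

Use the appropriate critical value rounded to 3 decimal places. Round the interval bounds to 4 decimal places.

Sample proportion: p̂ = 73/150 = 0.486667

Check conditions for normal approximation:
  np̂ = 73 ≥ 10 ✓
  n(1-p̂) = 77 ≥ 10 ✓

The sample is large enough, so use a z-interval (normal approximation) for the proportion.

For 95% confidence, z* = 1.96 (from standard normal table)

Standard error: SE = √(p̂(1-p̂)/n) = √(0.486667×0.513333/150) = 0.04081031

Margin of error: E = z* × SE = 1.96 × 0.04081031 = 0.079988

Z-interval: p̂ ± E = 0.486667 ± 0.079988 = (0.406678, 0.566655)

Rounded to 4 decimal places:

(0.4067, 0.5667)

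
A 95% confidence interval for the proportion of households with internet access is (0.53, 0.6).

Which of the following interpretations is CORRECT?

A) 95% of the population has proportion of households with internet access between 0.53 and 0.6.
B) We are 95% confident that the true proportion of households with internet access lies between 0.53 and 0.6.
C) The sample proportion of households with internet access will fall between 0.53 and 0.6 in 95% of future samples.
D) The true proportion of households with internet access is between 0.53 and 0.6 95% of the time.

A confidence interval represents our confidence in the procedure, not a probability statement about the parameter.

Key concept: If we repeated this sampling process many times and computed a 95% CI each time, about 95% of those intervals would contain the true population parameter.

For this specific interval (0.53, 0.6):
- Midpoint (point estimate): 0.565
- Margin of error: 0.035

The correct interpretation is the one stating confidence that the true parameter lies in the interval — option B.

B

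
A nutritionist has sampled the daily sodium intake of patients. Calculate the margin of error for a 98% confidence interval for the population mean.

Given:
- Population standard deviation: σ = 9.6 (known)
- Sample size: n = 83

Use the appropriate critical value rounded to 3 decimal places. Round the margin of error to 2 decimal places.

The population standard deviation σ is known, so use the z-interval margin of error formula.

For 98% confidence, z* = 2.326 (from standard normal table)

Margin of error formula for z-interval: E = z* × σ/√n

E = 2.326 × 9.6/√83
  = 2.326 × 1.053737
  = 2.4510

Rounded to 2 decimal places:

2.45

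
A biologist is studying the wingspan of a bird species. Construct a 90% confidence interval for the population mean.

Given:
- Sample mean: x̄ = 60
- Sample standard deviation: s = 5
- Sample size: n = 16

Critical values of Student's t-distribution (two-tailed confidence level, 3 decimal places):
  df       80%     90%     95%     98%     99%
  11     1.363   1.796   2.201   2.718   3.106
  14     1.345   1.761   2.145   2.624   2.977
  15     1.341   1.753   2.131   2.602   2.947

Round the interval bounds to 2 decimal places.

The population standard deviation σ is unknown (only the sample standard deviation s is given), so use a t-interval with df = n - 1 = 16 - 1 = 15.

For 90% confidence with df = 15, t* = 1.753 (from t-table)

Standard error: SE = s/√n = 5/√16 = 1.250000

Margin of error: E = t* × SE = 1.753 × 1.250000 = 2.1912

T-interval: x̄ ± E = 60 ± 2.1912 = (57.8088, 62.1912)

Rounded to 2 decimal places:

(57.81, 62.19)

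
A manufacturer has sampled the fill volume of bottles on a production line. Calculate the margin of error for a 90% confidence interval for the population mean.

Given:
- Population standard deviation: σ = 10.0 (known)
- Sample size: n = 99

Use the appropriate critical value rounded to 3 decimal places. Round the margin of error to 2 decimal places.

The population standard deviation σ is known, so use the z-interval margin of error formula.

For 90% confidence, z* = 1.645 (from standard normal table)

Margin of error formula for z-interval: E = z* × σ/√n

E = 1.645 × 10.0/√99
  = 1.645 × 1.005038
  = 1.6533

Rounded to 2 decimal places:

1.65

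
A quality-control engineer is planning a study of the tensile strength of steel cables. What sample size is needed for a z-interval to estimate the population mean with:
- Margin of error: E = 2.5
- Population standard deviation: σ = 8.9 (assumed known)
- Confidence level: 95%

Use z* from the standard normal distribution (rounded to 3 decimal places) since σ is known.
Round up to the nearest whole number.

Using z* since population σ is known (z-interval formula).

For 95% confidence, z* = 1.96 (from standard normal table)

Sample size formula for z-interval: n = (z*σ/E)²

n = (1.96 × 8.9 / 2.5)²
  = (6.977600)²
  = 48.6869

Round up to the nearest whole number: n = 49

49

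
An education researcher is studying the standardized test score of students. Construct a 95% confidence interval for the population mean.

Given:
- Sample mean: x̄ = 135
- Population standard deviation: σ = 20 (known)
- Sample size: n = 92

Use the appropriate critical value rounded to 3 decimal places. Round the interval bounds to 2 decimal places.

The population standard deviation σ is known, so use a z-interval (standard normal critical value).

For 95% confidence, z* = 1.96 (from standard normal table)

Standard error: SE = σ/√n = 20/√92 = 2.085144

Margin of error: E = z* × SE = 1.96 × 2.085144 = 4.0869

Z-interval: x̄ ± E = 135 ± 4.0869 = (130.9131, 139.0869)

Rounded to 2 decimal places:

(130.91, 139.09)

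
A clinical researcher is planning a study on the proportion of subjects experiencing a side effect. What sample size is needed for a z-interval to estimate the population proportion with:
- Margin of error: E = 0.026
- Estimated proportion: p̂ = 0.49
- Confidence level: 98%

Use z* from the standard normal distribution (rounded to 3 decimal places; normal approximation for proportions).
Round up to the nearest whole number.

Using z* for proportion z-interval (normal approximation).

For 98% confidence, z* = 2.326 (from standard normal table)

Sample size formula for proportion z-interval: n = z*²p̂(1-p̂)/E²

n = 2.326² × 0.49 × 0.51 / 0.026²
  = 5.410276 × 0.2499 / 0.000676
  = 2000.0414

Round up to the nearest whole number: n = 2001

2001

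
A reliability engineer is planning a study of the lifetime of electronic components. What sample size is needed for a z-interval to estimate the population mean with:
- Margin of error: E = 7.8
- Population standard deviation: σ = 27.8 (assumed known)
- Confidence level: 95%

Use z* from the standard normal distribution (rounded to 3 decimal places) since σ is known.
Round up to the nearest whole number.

Using z* since population σ is known (z-interval formula).

For 95% confidence, z* = 1.96 (from standard normal table)

Sample size formula for z-interval: n = (z*σ/E)²

n = (1.96 × 27.8 / 7.8)²
  = (6.985641)²
  = 48.7992

Round up to the nearest whole number: n = 49

49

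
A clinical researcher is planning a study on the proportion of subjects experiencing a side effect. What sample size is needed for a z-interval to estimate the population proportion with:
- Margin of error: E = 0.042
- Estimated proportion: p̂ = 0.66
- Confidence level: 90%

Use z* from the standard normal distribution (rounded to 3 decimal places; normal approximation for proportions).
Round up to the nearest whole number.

Using z* for proportion z-interval (normal approximation).

For 90% confidence, z* = 1.645 (from standard normal table)

Sample size formula for proportion z-interval: n = z*²p̂(1-p̂)/E²

n = 1.645² × 0.66 × 0.34 / 0.042²
  = 2.706025 × 0.2244 / 0.001764
  = 344.2358

Round up to the nearest whole number: n = 345

345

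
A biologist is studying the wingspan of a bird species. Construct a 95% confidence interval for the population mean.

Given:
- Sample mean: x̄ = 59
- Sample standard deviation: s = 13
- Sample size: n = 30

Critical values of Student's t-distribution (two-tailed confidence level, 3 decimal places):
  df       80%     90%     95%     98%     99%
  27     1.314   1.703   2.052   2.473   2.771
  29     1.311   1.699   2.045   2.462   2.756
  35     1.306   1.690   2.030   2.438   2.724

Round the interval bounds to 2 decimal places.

The population standard deviation σ is unknown (only the sample standard deviation s is given), so use a t-interval with df = n - 1 = 30 - 1 = 29.

For 95% confidence with df = 29, t* = 2.045 (from t-table)

Standard error: SE = s/√n = 13/√30 = 2.373464

Margin of error: E = t* × SE = 2.045 × 2.373464 = 4.8537

T-interval: x̄ ± E = 59 ± 4.8537 = (54.1463, 63.8537)

Rounded to 2 decimal places:

(54.15, 63.85)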